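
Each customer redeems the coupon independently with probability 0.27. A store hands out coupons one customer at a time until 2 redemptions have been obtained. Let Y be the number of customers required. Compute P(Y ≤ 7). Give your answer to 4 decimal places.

Finishing within 7 customers ⇔ at least 2 successes in the first 7. With X ~ Binomial(7, 0.27), P(Y ≤ 7) = 1 − P(X ≤ 1).
  k=0: C(7,0)·0.27^0·0.73^7 = 0.110474
  k=1: C(7,1)·0.27^1·0.73^6 = 0.286022
1 − 0.396496 = 0.603504

0.6035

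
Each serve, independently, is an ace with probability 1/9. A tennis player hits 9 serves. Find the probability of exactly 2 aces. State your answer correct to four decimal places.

0.1949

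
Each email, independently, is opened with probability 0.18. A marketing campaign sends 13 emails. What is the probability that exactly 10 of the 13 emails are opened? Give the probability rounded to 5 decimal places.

X ~ Binomial(n=13, p=0.18).
P(X=10) = C(13,10) · p^10 · (1−p)^3
= 286 · 3.5705e-08 · 0.55137 = 0.0000056

0.00001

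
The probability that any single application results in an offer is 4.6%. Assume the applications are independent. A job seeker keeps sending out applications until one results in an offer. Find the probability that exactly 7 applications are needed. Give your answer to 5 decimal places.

Geometric (trials to first success), p = 0.046.
P(Y = 7) = (1−p)^6 · p = 0.75386 · 0.046 = 0.0346775

0.03468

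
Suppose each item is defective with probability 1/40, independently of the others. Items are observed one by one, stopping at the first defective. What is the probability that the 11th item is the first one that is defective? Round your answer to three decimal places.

0.019

Geometric (trials to first success), p = 0.025.
P(Y = 11) = (1−p)^10 · p = 0.77633 · 0.025 = 0.01941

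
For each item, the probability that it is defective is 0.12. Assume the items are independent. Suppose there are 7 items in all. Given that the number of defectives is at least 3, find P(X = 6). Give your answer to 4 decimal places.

X ~ Binomial(7, 0.12). Want P(X=6 | X≥3) = P(X=6) / P(X≥3).
P(X=6) = C(7,6)·0.12^6·0.88^1 = 0.000018
P(X≥3) = 1 − 0.408676 − 0.390099 − 0.159586 = 0.041639
Ratio = 0.000018 / 0.041639 = 0.000442

0.0004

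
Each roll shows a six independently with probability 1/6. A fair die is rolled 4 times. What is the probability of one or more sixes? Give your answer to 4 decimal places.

0.5177

P(at least one) = 1 − P(none) = 1 − (1 − 0.166667)^4
= 1 − 0.482253 = 0.517747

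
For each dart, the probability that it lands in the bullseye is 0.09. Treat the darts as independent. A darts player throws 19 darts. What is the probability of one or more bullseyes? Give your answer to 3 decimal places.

P(at least one) = 1 − P(none) = 1 − (1 − 0.09)^19
= 1 − 0.16664 = 0.83336

0.833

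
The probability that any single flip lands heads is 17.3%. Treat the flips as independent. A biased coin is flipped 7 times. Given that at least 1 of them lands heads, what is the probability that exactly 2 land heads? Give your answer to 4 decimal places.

X ~ Binomial(7, 0.173). Want P(X=2 | X≥1) = P(X=2) / P(X≥1).
P(X=2) = C(7,2)·0.173^2·0.827^5 = 0.243130
P(X≥1) = 1 − 0.264569 = 0.735431
Ratio = 0.243130 / 0.735431 = 0.330596

0.3306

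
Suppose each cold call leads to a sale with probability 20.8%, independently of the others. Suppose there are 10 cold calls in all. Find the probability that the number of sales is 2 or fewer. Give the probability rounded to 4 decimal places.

0.6535

X ~ Binomial(10, 0.208); P(X ≤ 2) = Σ C(10,k) p^k (1−p)^(10−k) over k:
  k=0: C(10,0)·0.208^0·0.792^10 = 0.097107
  k=1: C(10,1)·0.208^1·0.792^9 = 0.255029
  k=2: C(10,2)·0.208^2·0.792^8 = 0.301398
Total = 0.653535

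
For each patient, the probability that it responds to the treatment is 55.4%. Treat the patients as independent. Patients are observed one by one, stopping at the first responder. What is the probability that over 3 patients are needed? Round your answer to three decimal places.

Y = number of patients to the first success; geometric, p = 0.554.
P(Y > 3) = P(first 3 all fail) = (1−p)^3 = 0.08872

0.089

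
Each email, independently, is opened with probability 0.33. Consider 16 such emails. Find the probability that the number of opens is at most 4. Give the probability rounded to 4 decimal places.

X ~ Binomial(16, 0.33); P(X ≤ 4) = Σ C(16,k) p^k (1−p)^(16−k) over k:
  k=0: C(16,0)·0.33^0·0.67^16 = 0.001649
  k=1: C(16,1)·0.33^1·0.67^15 = 0.012994
  k=2: C(16,2)·0.33^2·0.67^14 = 0.048002
  k=3: C(16,3)·0.33^3·0.67^13 = 0.110332
  k=4: C(16,4)·0.33^4·0.67^12 = 0.176614
Total = 0.349591

0.3496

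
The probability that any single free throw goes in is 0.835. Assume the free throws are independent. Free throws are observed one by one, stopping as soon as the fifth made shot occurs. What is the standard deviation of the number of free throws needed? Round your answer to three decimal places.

Y = total free throws until the fifth success; negative binomial with r=5, p=0.835.
SD(Y) = √[r(1−p)/p²] = √(1.18326) = 1.08778

1.088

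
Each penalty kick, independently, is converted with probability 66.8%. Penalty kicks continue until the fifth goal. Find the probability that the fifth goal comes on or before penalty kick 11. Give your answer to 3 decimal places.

0.962

Finishing within 11 penalty kicks ⇔ at least 5 successes in the first 11. With X ~ Binomial(11, 0.668), P(Y ≤ 11) = 1 − P(X ≤ 4).
  k=0: C(11,0)·0.668^0·0.332^11 = 0.00001
  k=1: C(11,1)·0.668^1·0.332^10 = 0.00012
  k=2: C(11,2)·0.668^2·0.332^9 = 0.00120
  k=3: C(11,3)·0.668^3·0.332^8 = 0.00726
  k=4: C(11,4)·0.668^4·0.332^7 = 0.02921
1 − 0.03780 = 0.96220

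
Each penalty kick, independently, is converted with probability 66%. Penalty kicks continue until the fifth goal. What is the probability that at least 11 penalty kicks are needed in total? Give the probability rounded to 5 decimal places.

0.08360

Needing more than 10 penalty kicks ⇔ fewer than 5 successes in the first 10. With X ~ Binomial(10, 0.66), P(Y > 10) = P(X ≤ 4).
  k=0: C(10,0)·0.66^0·0.34^10 = 0.0000206
  k=1: C(10,1)·0.66^1·0.34^9 = 0.0004007
  k=2: C(10,2)·0.66^2·0.34^8 = 0.0035005
  k=3: C(10,3)·0.66^3·0.34^7 = 0.0181203
  k=4: C(10,4)·0.66^4·0.34^6 = 0.0615557
P(X ≤ 4) = 0.0835979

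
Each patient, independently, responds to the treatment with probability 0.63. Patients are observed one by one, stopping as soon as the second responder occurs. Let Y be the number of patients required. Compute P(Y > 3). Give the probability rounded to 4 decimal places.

0.3094

Needing more than 3 patients ⇔ fewer than 2 successes in the first 3. With X ~ Binomial(3, 0.63), P(Y > 3) = P(X ≤ 1).
  k=0: C(3,0)·0.63^0·0.37^3 = 0.050653
  k=1: C(3,1)·0.63^1·0.37^2 = 0.258741
P(X ≤ 1) = 0.309394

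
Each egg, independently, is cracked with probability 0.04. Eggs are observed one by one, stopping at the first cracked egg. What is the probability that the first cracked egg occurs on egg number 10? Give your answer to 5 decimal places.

Geometric (trials to first success), p = 0.04.
P(Y = 10) = (1−p)^9 · p = 0.69253 · 0.04 = 0.0277014

0.02770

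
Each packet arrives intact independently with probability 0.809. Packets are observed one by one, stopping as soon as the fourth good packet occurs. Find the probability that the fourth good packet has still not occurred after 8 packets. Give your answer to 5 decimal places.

0.00849

Needing more than 8 packets ⇔ fewer than 4 successes in the first 8. With X ~ Binomial(8, 0.809), P(Y > 8) = P(X ≤ 3).
  k=0: C(8,0)·0.809^0·0.191^8 = 0.0000018
  k=1: C(8,1)·0.809^1·0.191^7 = 0.0000600
  k=2: C(8,2)·0.809^2·0.191^6 = 0.0008897
  k=3: C(8,3)·0.809^3·0.191^5 = 0.0075370
P(X ≤ 3) = 0.0084885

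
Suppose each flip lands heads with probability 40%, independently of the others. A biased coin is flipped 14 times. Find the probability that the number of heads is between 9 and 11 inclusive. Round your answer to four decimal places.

0.0577

X ~ Binomial(14, 0.40); P(9 ≤ X ≤ 11) = Σ C(14,k) p^k (1−p)^(14−k) over k:
  k=9: C(14,9)·0.40^9·0.60^5 = 0.040809
  k=10: C(14,10)·0.40^10·0.60^4 = 0.013603
  k=11: C(14,11)·0.40^11·0.60^3 = 0.003298
Total = 0.057710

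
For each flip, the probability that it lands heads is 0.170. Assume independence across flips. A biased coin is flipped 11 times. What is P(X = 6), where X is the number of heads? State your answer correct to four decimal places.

0.0044

X ~ Binomial(n=11, p=0.17).
P(X=6) = C(11,6) · p^6 · (1−p)^5
= 462 · 2.4138e-05 · 0.3939 = 0.004393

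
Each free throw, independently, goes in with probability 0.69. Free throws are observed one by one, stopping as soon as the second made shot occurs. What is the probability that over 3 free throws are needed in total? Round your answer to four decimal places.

Needing more than 3 free throws ⇔ fewer than 2 successes in the first 3. With X ~ Binomial(3, 0.69), P(Y > 3) = P(X ≤ 1).
  k=0: C(3,0)·0.69^0·0.31^3 = 0.029791
  k=1: C(3,1)·0.69^1·0.31^2 = 0.198927
P(X ≤ 1) = 0.228718

0.2287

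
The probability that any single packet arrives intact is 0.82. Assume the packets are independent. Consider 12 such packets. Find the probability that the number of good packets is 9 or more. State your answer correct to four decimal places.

X ~ Binomial(12, 0.82); P(X ≥ 9) = Σ C(12,k) p^k (1−p)^(12−k) over k:
  k=9: C(12,9)·0.82^9·0.18^3 = 0.215063
  k=10: C(12,10)·0.82^10·0.18^2 = 0.293919
  k=11: C(12,11)·0.82^11·0.18^1 = 0.243448
  k=12: C(12,12)·0.82^12·0.18^0 = 0.092420
Total = 0.844849

0.8448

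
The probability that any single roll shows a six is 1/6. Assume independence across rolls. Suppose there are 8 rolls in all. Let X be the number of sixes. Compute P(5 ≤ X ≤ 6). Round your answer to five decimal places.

0.00458

X ~ Binomial(8, 0.166667); P(5 ≤ X ≤ 6) = Σ C(8,k) p^k (1−p)^(8−k) over k:
  k=5: C(8,5)·0.166667^5·0.833333^3 = 0.0041676
  k=6: C(8,6)·0.166667^6·0.833333^2 = 0.0004168
Total = 0.0045844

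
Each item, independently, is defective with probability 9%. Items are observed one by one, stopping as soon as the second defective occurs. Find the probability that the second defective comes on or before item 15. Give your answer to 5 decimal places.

Finishing within 15 items ⇔ at least 2 successes in the first 15. With X ~ Binomial(15, 0.09), P(Y ≤ 15) = 1 − P(X ≤ 1).
  k=0: C(15,0)·0.09^0·0.91^15 = 0.2430082
  k=1: C(15,1)·0.09^1·0.91^14 = 0.3605066
1 − 0.6035148 = 0.3964852

0.39649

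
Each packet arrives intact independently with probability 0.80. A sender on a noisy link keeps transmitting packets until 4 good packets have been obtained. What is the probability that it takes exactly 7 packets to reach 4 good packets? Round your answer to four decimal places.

0.0655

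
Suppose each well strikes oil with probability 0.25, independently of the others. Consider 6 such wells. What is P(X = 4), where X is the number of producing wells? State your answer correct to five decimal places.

0.03296

X ~ Binomial(n=6, p=0.25).
P(X=4) = C(6,4) · p^4 · (1−p)^2
= 15 · 0.0039062 · 0.5625 = 0.0329590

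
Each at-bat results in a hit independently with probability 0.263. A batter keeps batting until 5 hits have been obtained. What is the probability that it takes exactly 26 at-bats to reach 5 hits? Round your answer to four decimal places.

Y = trial on which the fifth success occurs; negative binomial, r=5, p=0.263.
P(Y=26) = C(25,4) · p^5 · (1−p)^21
= 12650 · 0.0012583 · 0.0016475 = 0.026223

0.0262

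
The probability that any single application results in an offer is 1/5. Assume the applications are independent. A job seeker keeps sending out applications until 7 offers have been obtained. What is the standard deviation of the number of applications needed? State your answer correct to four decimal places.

Y = total applications until the seventh success; negative binomial with r=7, p=0.20.
SD(Y) = √[r(1−p)/p²] = √(140.000000) = 11.832160

11.8322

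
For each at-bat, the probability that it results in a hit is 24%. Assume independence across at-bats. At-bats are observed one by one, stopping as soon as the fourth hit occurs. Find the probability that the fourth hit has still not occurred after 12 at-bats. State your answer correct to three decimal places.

Needing more than 12 at-bats ⇔ fewer than 4 successes in the first 12. With X ~ Binomial(12, 0.24), P(Y > 12) = P(X ≤ 3).
  k=0: C(12,0)·0.24^0·0.76^12 = 0.03713
  k=1: C(12,1)·0.24^1·0.76^11 = 0.14072
  k=2: C(12,2)·0.24^2·0.76^10 = 0.24440
  k=3: C(12,3)·0.24^3·0.76^9 = 0.25726
P(X ≤ 3) = 0.67951

0.680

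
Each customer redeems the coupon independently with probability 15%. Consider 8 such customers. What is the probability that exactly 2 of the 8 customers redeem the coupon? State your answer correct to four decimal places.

0.2376

X ~ Binomial(n=8, p=0.15).
P(X=2) = C(8,2) · p^2 · (1−p)^6
= 28 · 0.0225 · 0.37715 = 0.237604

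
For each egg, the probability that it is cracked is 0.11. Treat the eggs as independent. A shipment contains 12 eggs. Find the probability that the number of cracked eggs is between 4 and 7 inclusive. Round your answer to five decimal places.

0.03507

X ~ Binomial(12, 0.11); P(4 ≤ X ≤ 7) = Σ C(12,k) p^k (1−p)^(12−k) over k:
  k=4: C(12,4)·0.11^4·0.89^8 = 0.0285296
  k=5: C(12,5)·0.11^5·0.89^7 = 0.0056418
  k=6: C(12,6)·0.11^6·0.89^6 = 0.0008135
  k=7: C(12,7)·0.11^7·0.89^5 = 0.0000862
Total = 0.0350711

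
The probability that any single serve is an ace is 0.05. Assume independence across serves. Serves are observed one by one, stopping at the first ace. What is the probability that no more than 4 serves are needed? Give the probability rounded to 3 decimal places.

Y = number of serves to the first success; geometric, p = 0.05.
P(Y ≤ 4) = 1 − (1−p)^4 = 1 − 0.81451 = 0.18549

0.185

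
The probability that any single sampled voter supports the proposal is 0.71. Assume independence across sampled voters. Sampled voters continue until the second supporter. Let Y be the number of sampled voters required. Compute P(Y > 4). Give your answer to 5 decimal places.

0.07634

Needing more than 4 sampled voters ⇔ fewer than 2 successes in the first 4. With X ~ Binomial(4, 0.71), P(Y > 4) = P(X ≤ 1).
  k=0: C(4,0)·0.71^0·0.29^4 = 0.0070728
  k=1: C(4,1)·0.71^1·0.29^3 = 0.0692648
P(X ≤ 1) = 0.0763376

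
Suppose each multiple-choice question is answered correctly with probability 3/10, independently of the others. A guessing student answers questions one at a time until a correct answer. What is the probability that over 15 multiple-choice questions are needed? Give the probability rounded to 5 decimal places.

Y = number of multiple-choice questions to the first success; geometric, p = 0.30.
P(Y > 15) = P(first 15 all fail) = (1−p)^15 = 0.0047476

0.00475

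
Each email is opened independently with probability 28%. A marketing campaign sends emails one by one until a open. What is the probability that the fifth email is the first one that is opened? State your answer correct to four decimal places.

Geometric (trials to first success), p = 0.28.
P(Y = 5) = (1−p)^4 · p = 0.26874 · 0.28 = 0.075247

0.0752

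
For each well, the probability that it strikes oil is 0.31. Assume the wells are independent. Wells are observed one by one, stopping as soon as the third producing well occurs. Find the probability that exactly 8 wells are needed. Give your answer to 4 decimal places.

0.0978

Y = trial on which the third success occurs; negative binomial, r=3, p=0.31.
P(Y=8) = C(7,2) · p^3 · (1−p)^5
= 21 · 0.029791 · 0.1564 = 0.097848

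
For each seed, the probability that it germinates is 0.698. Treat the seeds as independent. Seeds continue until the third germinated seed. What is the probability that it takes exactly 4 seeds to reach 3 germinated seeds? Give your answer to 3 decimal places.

0.308

Y = trial on which the third success occurs; negative binomial, r=3, p=0.698.
P(Y=4) = C(3,2) · p^3 · (1−p)^1
= 3 · 0.34007 · 0.302 = 0.30810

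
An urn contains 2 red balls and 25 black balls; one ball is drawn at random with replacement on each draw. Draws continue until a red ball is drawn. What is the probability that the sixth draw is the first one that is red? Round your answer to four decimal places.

0.0504

Geometric (trials to first success), p = 0.074074.
P(Y = 6) = (1−p)^5 · p = 0.68058 · 0.074074 = 0.050414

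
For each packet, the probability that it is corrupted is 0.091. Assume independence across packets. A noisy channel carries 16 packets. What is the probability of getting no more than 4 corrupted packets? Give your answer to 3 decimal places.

0.988

X ~ Binomial(16, 0.091); P(X ≤ 4) = Σ C(16,k) p^k (1−p)^(16−k) over k:
  k=0: C(16,0)·0.091^0·0.909^16 = 0.21728
  k=1: C(16,1)·0.091^1·0.909^15 = 0.34803
  k=2: C(16,2)·0.091^2·0.909^14 = 0.26131
  k=3: C(16,3)·0.091^3·0.909^13 = 0.12208
  k=4: C(16,4)·0.091^4·0.909^12 = 0.03972
Total = 0.98842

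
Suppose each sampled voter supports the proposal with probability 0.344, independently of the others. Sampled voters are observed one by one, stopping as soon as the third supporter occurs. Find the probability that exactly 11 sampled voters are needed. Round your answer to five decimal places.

0.06282

Y = trial on which the third success occurs; negative binomial, r=3, p=0.344.
P(Y=11) = C(10,2) · p^3 · (1−p)^8
= 45 · 0.040708 · 0.034295 = 0.0628230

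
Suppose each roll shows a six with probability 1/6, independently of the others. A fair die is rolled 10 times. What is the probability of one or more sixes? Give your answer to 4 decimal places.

P(at least one) = 1 − P(none) = 1 − (1 − 0.166667)^10
= 1 − 0.161506 = 0.838494

0.8385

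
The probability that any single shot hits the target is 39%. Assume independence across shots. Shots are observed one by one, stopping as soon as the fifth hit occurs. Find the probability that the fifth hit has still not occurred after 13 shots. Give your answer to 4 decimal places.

0.3812

Needing more than 13 shots ⇔ fewer than 5 successes in the first 13. With X ~ Binomial(13, 0.39), P(Y > 13) = P(X ≤ 4).
  k=0: C(13,0)·0.39^0·0.61^13 = 0.001619
  k=1: C(13,1)·0.39^1·0.61^12 = 0.013458
  k=2: C(13,2)·0.39^2·0.61^11 = 0.051624
  k=3: C(13,3)·0.39^3·0.61^10 = 0.121020
  k=4: C(13,4)·0.39^4·0.61^9 = 0.193434
P(X ≤ 4) = 0.381155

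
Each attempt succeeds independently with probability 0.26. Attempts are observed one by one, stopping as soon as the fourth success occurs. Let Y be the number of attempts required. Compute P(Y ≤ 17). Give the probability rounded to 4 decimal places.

Finishing within 17 attempts ⇔ at least 4 successes in the first 17. With X ~ Binomial(17, 0.26), P(Y ≤ 17) = 1 − P(X ≤ 3).
  k=0: C(17,0)·0.26^0·0.74^17 = 0.005983
  k=1: C(17,1)·0.26^1·0.74^16 = 0.035738
  k=2: C(17,2)·0.26^2·0.74^15 = 0.100453
  k=3: C(17,3)·0.26^3·0.74^14 = 0.176471
1 − 0.318645 = 0.681355

0.6814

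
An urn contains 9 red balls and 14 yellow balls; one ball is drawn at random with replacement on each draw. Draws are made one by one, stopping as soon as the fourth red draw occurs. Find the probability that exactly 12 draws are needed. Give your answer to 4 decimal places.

0.0729

Y = trial on which the fourth success occurs; negative binomial, r=4, p=0.391304.
P(Y=12) = C(11,3) · p^4 · (1−p)^8
= 165 · 0.023445 · 0.018845 = 0.072903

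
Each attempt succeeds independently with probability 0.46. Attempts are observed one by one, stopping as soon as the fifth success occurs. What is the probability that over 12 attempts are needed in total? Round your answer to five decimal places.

0.28020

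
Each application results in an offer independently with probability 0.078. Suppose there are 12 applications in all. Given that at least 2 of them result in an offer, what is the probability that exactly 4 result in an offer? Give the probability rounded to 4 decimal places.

X ~ Binomial(12, 0.078). Want P(X=4 | X≥2) = P(X=4) / P(X≥2).
P(X=4) = C(12,4)·0.078^4·0.922^8 = 0.009568
P(X≥2) = 1 − 0.377373 − 0.383103 = 0.239523
Ratio = 0.009568 / 0.239523 = 0.039947

0.0399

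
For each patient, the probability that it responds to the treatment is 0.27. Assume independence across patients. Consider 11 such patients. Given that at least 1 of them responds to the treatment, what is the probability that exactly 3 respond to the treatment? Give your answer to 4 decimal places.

0.2704

X ~ Binomial(11, 0.27). Want P(X=3 | X≥1) = P(X=3) / P(X≥1).
P(X=3) = C(11,3)·0.27^3·0.73^8 = 0.261914
P(X≥1) = 1 − 0.031373 = 0.968627
Ratio = 0.261914 / 0.968627 = 0.270397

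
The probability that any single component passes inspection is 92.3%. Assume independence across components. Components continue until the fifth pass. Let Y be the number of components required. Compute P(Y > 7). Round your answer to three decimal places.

0.013

Needing more than 7 components ⇔ fewer than 5 successes in the first 7. With X ~ Binomial(7, 0.923), P(Y > 7) = P(X ≤ 4).
  k=0: C(7,0)·0.923^0·0.077^7 = 0.00000
  k=1: C(7,1)·0.923^1·0.077^6 = 0.00000
  k=2: C(7,2)·0.923^2·0.077^5 = 0.00005
  k=3: C(7,3)·0.923^3·0.077^4 = 0.00097
  k=4: C(7,4)·0.923^4·0.077^3 = 0.01160
P(X ≤ 4) = 0.01261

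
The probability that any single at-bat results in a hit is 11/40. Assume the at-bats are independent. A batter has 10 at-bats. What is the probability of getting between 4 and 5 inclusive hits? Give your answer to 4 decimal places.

X ~ Binomial(10, 0.275); P(4 ≤ X ≤ 5) = Σ C(10,k) p^k (1−p)^(10−k) over k:
  k=4: C(10,4)·0.275^4·0.725^6 = 0.174413
  k=5: C(10,5)·0.275^5·0.725^5 = 0.079388
Total = 0.253801

0.2538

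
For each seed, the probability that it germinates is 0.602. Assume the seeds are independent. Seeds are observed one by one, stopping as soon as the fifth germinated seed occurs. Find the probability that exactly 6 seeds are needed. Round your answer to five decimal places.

Y = trial on which the fifth success occurs; negative binomial, r=5, p=0.602.
P(Y=6) = C(5,4) · p^5 · (1−p)^1
= 5 · 0.079065 · 0.398 = 0.1573387

0.15734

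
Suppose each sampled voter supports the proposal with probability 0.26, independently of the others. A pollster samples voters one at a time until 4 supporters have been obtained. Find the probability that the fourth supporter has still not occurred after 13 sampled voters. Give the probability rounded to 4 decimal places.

Needing more than 13 sampled voters ⇔ fewer than 4 successes in the first 13. With X ~ Binomial(13, 0.26), P(Y > 13) = P(X ≤ 3).
  k=0: C(13,0)·0.26^0·0.74^13 = 0.019953
  k=1: C(13,1)·0.26^1·0.74^12 = 0.091138
  k=2: C(13,2)·0.26^2·0.74^11 = 0.192128
  k=3: C(13,3)·0.26^3·0.74^10 = 0.247516
P(X ≤ 3) = 0.550735

0.5507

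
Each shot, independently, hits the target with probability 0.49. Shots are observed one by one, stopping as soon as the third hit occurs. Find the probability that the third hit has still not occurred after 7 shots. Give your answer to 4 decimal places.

Needing more than 7 shots ⇔ fewer than 3 successes in the first 7. With X ~ Binomial(7, 0.49), P(Y > 7) = P(X ≤ 2).
  k=0: C(7,0)·0.49^0·0.51^7 = 0.008974
  k=1: C(7,1)·0.49^1·0.51^6 = 0.060355
  k=2: C(7,2)·0.49^2·0.51^5 = 0.173965
P(X ≤ 2) = 0.243295

0.2433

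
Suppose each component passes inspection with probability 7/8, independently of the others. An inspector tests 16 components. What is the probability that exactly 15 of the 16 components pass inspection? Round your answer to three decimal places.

0.270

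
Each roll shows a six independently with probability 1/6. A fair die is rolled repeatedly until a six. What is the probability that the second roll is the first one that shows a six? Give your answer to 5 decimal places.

Geometric (trials to first success), p = 0.166667.
P(Y = 2) = (1−p)^1 · p = 0.83333 · 0.166667 = 0.1388889

0.13889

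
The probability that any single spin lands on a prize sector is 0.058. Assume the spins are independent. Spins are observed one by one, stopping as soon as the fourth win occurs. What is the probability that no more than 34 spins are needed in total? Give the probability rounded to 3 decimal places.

0.132

Finishing within 34 spins ⇔ at least 4 successes in the first 34. With X ~ Binomial(34, 0.058), P(Y ≤ 34) = 1 − P(X ≤ 3).
  k=0: C(34,0)·0.058^0·0.942^34 = 0.13114
  k=1: C(34,1)·0.058^1·0.942^33 = 0.27453
  k=2: C(34,2)·0.058^2·0.942^32 = 0.27890
  k=3: C(34,3)·0.058^3·0.942^31 = 0.18317
1 − 0.86774 = 0.13226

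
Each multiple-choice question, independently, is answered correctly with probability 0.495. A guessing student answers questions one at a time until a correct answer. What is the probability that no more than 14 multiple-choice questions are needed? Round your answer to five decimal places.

Y = number of multiple-choice questions to the first success; geometric, p = 0.495.
P(Y ≤ 14) = 1 − (1−p)^14 = 1 − 0.0000702 = 0.9999298

0.99993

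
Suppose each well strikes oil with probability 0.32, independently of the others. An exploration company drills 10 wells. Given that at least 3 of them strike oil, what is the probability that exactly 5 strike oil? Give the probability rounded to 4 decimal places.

X ~ Binomial(10, 0.32). Want P(X=5 | X≥3) = P(X=5) / P(X≥3).
P(X=5) = C(10,5)·0.32^5·0.68^5 = 0.122941
P(X≥3) = 1 − 0.021139 − 0.099479 − 0.210661 = 0.668721
Ratio = 0.122941 / 0.668721 = 0.183844

0.1838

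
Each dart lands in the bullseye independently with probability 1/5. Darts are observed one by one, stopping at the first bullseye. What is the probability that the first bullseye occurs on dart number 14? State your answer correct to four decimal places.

Geometric (trials to first success), p = 0.20.
P(Y = 14) = (1−p)^13 · p = 0.054976 · 0.20 = 0.010995

0.0110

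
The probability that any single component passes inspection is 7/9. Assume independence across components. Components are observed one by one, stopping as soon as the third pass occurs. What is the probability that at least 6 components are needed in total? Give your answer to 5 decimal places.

Needing more than 5 components ⇔ fewer than 3 successes in the first 5. With X ~ Binomial(5, 0.777778), P(Y > 5) = P(X ≤ 2).
  k=0: C(5,0)·0.777778^0·0.222222^5 = 0.0005419
  k=1: C(5,1)·0.777778^1·0.222222^4 = 0.0094836
  k=2: C(5,2)·0.777778^2·0.222222^3 = 0.0663855
P(X ≤ 2) = 0.0764111

0.07641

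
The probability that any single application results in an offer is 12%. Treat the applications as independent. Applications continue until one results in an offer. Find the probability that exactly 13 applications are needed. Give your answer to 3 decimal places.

Geometric (trials to first success), p = 0.12.
P(Y = 13) = (1−p)^12 · p = 0.21567 · 0.12 = 0.02588

0.026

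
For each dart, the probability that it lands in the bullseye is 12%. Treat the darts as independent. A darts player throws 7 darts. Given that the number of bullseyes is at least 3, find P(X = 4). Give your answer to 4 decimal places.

0.1188

X ~ Binomial(7, 0.12). Want P(X=4 | X≥3) = P(X=4) / P(X≥3).
P(X=4) = C(7,4)·0.12^4·0.88^3 = 0.004946
P(X≥3) = 1 − 0.408676 − 0.390099 − 0.159586 = 0.041639
Ratio = 0.004946 / 0.041639 = 0.118780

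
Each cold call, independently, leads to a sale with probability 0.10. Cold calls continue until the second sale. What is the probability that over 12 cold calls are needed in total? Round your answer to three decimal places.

0.659

Needing more than 12 cold calls ⇔ fewer than 2 successes in the first 12. With X ~ Binomial(12, 0.10), P(Y > 12) = P(X ≤ 1).
  k=0: C(12,0)·0.10^0·0.90^12 = 0.28243
  k=1: C(12,1)·0.10^1·0.90^11 = 0.37657
P(X ≤ 1) = 0.65900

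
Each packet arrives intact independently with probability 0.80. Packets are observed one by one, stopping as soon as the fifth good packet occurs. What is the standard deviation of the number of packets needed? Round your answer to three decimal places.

1.250

Y = total packets until the fifth success; negative binomial with r=5, p=0.80.
SD(Y) = √[r(1−p)/p²] = √(1.56250) = 1.25000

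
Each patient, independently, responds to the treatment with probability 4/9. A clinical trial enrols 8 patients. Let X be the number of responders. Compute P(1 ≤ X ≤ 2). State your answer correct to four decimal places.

X ~ Binomial(8, 0.444444); P(1 ≤ X ≤ 2) = Σ C(8,k) p^k (1−p)^(8−k) over k:
  k=1: C(8,1)·0.444444^1·0.555556^7 = 0.058076
  k=2: C(8,2)·0.444444^2·0.555556^6 = 0.162614
Total = 0.220690

0.2207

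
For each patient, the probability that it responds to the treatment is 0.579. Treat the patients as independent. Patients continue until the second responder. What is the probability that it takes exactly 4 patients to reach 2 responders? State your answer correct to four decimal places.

0.1783

Y = trial on which the second success occurs; negative binomial, r=2, p=0.579.
P(Y=4) = C(3,1) · p^2 · (1−p)^2
= 3 · 0.33524 · 0.17724 = 0.178255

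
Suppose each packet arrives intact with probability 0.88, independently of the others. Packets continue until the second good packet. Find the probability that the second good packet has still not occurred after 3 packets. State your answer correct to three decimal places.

0.040

Needing more than 3 packets ⇔ fewer than 2 successes in the first 3. With X ~ Binomial(3, 0.88), P(Y > 3) = P(X ≤ 1).
  k=0: C(3,0)·0.88^0·0.12^3 = 0.00173
  k=1: C(3,1)·0.88^1·0.12^2 = 0.03802
P(X ≤ 1) = 0.03974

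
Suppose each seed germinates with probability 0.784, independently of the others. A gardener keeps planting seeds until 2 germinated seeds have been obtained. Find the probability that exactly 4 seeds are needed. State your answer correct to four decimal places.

Y = trial on which the second success occurs; negative binomial, r=2, p=0.784.
P(Y=4) = C(3,1) · p^2 · (1−p)^2
= 3 · 0.61466 · 0.046656 = 0.086032

0.0860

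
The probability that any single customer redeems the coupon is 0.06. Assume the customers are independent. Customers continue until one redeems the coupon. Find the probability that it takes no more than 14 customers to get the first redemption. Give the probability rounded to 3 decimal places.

Y = number of customers to the first success; geometric, p = 0.06.
P(Y ≤ 14) = 1 − (1−p)^14 = 1 − 0.42052 = 0.57948

0.579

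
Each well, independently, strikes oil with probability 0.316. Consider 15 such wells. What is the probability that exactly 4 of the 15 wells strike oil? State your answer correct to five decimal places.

X ~ Binomial(n=15, p=0.316).
P(X=4) = C(15,4) · p^4 · (1−p)^11
= 1365 · 0.0099712 · 0.015333 = 0.2086883

0.20869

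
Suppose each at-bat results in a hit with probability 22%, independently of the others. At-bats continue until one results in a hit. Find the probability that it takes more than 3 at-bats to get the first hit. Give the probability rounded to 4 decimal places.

Y = number of at-bats to the first success; geometric, p = 0.22.
P(Y > 3) = P(first 3 all fail) = (1−p)^3 = 0.474552

0.4746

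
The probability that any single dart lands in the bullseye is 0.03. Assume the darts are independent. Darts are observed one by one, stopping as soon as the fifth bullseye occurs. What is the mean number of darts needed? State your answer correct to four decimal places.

166.6667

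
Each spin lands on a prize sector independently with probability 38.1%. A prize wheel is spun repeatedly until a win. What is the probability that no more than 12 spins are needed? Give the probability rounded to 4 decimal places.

0.9968

Y = number of spins to the first success; geometric, p = 0.381.
P(Y ≤ 12) = 1 − (1−p)^12 = 1 − 0.003164 = 0.996836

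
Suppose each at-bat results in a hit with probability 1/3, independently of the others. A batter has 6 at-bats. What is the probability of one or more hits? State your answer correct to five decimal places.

P(at least one) = 1 − P(none) = 1 − (1 − 0.333333)^6
= 1 − 0.0877915 = 0.9122085

0.91221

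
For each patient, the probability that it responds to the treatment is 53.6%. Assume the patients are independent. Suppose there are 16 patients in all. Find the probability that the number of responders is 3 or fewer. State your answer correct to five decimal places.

0.00481

X ~ Binomial(16, 0.536); P(X ≤ 3) = Σ C(16,k) p^k (1−p)^(16−k) over k:
  k=0: C(16,0)·0.536^0·0.464^16 = 0.0000046
  k=1: C(16,1)·0.536^1·0.464^15 = 0.0000853
  k=2: C(16,2)·0.536^2·0.464^14 = 0.0007392
  k=3: C(16,3)·0.536^3·0.464^13 = 0.0039849
Total = 0.0048140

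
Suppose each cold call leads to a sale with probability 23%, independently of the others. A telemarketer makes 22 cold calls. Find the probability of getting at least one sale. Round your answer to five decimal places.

P(at least one) = 1 − P(none) = 1 − (1 − 0.23)^22
= 1 − 0.0031827 = 0.9968173

0.99682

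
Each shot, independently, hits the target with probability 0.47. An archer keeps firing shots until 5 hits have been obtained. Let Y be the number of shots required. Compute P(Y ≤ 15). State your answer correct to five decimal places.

Finishing within 15 shots ⇔ at least 5 successes in the first 15. With X ~ Binomial(15, 0.47), P(Y ≤ 15) = 1 − P(X ≤ 4).
  k=0: C(15,0)·0.47^0·0.53^15 = 0.0000731
  k=1: C(15,1)·0.47^1·0.53^14 = 0.0009729
  k=2: C(15,2)·0.47^2·0.53^13 = 0.0060391
  k=3: C(15,3)·0.47^3·0.53^12 = 0.0232068
  k=4: C(15,4)·0.47^4·0.53^11 = 0.0617389
1 − 0.0920308 = 0.9079692

0.90797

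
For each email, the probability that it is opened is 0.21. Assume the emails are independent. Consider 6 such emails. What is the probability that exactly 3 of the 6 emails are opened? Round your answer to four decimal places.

X ~ Binomial(n=6, p=0.21).
P(X=3) = C(6,3) · p^3 · (1−p)^3
= 20 · 0.009261 · 0.49304 = 0.091321

0.0913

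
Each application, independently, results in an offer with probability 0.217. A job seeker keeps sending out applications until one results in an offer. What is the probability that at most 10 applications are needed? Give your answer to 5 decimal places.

0.91338

Y = number of applications to the first success; geometric, p = 0.217.
P(Y ≤ 10) = 1 − (1−p)^10 = 1 − 0.0866199 = 0.9133801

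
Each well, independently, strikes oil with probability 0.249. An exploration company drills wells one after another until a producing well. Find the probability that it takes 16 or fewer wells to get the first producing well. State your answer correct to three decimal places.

Y = number of wells to the first success; geometric, p = 0.249.
P(Y ≤ 16) = 1 − (1−p)^16 = 1 − 0.01024 = 0.98976

0.990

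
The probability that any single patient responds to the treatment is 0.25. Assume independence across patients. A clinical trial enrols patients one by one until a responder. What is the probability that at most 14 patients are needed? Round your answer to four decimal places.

0.9822

Y = number of patients to the first success; geometric, p = 0.25.
P(Y ≤ 14) = 1 − (1−p)^14 = 1 − 0.017818 = 0.982182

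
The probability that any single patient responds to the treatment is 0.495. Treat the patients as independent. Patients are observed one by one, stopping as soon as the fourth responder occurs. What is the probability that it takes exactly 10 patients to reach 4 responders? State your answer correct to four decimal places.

Y = trial on which the fourth success occurs; negative binomial, r=4, p=0.495.
P(Y=10) = C(9,3) · p^4 · (1−p)^6
= 84 · 0.060037 · 0.016586 = 0.083647

0.0836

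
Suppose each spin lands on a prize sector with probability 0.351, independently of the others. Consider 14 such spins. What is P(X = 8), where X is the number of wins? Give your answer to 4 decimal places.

0.0517

X ~ Binomial(n=14, p=0.351).
P(X=8) = C(14,8) · p^8 · (1−p)^6
= 3003 · 0.00023039 · 0.074725 = 0.051699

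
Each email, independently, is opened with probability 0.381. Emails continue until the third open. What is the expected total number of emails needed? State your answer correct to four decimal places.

7.8740

Y = total emails until the third success; negative binomial with r=3, p=0.381.
E[Y] = r / p = 3 / 0.381 = 7.874016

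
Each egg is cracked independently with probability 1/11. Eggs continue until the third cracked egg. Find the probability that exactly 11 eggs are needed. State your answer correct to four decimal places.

0.0158

Y = trial on which the third success occurs; negative binomial, r=3, p=0.090909.
P(Y=11) = C(10,2) · p^3 · (1−p)^8
= 45 · 0.00075131 · 0.46651 = 0.015772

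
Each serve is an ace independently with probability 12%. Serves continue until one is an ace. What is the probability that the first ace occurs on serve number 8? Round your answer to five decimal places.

Geometric (trials to first success), p = 0.12.
P(Y = 8) = (1−p)^7 · p = 0.40868 · 0.12 = 0.0490411

0.04904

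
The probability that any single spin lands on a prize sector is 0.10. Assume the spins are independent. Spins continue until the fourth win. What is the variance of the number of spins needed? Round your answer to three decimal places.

Y = total spins until the fourth success; negative binomial with r=4, p=0.10.
Var(Y) = r(1−p)/p² = 4·0.90 / 0.10² = 360.00000

360.000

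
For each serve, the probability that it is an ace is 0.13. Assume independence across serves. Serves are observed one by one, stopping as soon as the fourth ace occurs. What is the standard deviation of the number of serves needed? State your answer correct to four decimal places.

Y = total serves until the fourth success; negative binomial with r=4, p=0.13.
SD(Y) = √[r(1−p)/p²] = √(205.917160) = 14.349814

14.3498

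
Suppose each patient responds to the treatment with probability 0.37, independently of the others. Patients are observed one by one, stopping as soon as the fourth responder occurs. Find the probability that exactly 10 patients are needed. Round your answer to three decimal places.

0.098

Y = trial on which the fourth success occurs; negative binomial, r=4, p=0.37.
P(Y=10) = C(9,3) · p^4 · (1−p)^6
= 84 · 0.018742 · 0.062524 = 0.09843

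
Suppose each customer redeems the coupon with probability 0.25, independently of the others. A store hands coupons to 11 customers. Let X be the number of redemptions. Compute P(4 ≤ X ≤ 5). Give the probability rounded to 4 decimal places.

0.2524

X ~ Binomial(11, 0.25); P(4 ≤ X ≤ 5) = Σ C(11,k) p^k (1−p)^(11−k) over k:
  k=4: C(11,4)·0.25^4·0.75^7 = 0.172069
  k=5: C(11,5)·0.25^5·0.75^6 = 0.080299
Total = 0.252368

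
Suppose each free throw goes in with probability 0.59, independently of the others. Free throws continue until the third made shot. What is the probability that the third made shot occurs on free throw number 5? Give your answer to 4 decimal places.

0.2071

Y = trial on which the third success occurs; negative binomial, r=3, p=0.59.
P(Y=5) = C(4,2) · p^3 · (1−p)^2
= 6 · 0.20538 · 0.1681 = 0.207145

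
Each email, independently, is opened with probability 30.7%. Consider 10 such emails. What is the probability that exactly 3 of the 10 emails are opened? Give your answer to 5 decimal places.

X ~ Binomial(n=10, p=0.307).
P(X=3) = C(10,3) · p^3 · (1−p)^7
= 120 · 0.028934 · 0.07676 = 0.2665195

0.26652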